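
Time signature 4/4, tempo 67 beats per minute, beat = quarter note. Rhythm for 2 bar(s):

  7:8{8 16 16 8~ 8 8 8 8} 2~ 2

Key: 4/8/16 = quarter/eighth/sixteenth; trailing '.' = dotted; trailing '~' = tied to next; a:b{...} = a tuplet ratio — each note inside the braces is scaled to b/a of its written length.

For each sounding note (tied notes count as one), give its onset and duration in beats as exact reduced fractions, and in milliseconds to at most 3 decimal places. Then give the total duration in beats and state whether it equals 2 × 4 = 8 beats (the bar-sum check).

1) 0.0ms=0b +511.727ms=4/7b
2) 511.727ms=4/7b +255.864ms=2/7b
3) 767.591ms=6/7b +255.864ms=2/7b
4) 1023.454ms=8/7b +1023.454ms=8/7b
5) 2046.908ms=16/7b +511.727ms=4/7b
6) 2558.635ms=20/7b +511.727ms=4/7b
7) 3070.362ms=24/7b +511.727ms=4/7b
8) 3582.09ms=4b +3582.09ms=4b
Σ=8b of 8 (67bpm 4/4) — PASS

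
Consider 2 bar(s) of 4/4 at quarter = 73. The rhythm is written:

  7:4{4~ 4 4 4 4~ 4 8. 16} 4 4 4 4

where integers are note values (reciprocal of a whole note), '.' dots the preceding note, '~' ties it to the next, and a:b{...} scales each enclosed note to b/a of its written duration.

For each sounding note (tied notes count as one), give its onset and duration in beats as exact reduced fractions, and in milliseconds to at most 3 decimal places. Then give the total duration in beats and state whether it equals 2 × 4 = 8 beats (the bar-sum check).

1) 0.0ms=0b +939.335ms=8/7b
2) 939.335ms=8/7b +469.667ms=4/7b
3) 1409.002ms=12/7b +469.667ms=4/7b
4) 1878.669ms=16/7b +939.335ms=8/7b
5) 2818.004ms=24/7b +352.25ms=3/7b
6) 3170.254ms=27/7b +117.417ms=1/7b
7) 3287.671ms=4b +821.918ms=1b
8) 4109.589ms=5b +821.918ms=1b
9) 4931.507ms=6b +821.918ms=1b
10) 5753.425ms=7b +821.918ms=1b
Σ=8b of 8 (73bpm 4/4) — PASS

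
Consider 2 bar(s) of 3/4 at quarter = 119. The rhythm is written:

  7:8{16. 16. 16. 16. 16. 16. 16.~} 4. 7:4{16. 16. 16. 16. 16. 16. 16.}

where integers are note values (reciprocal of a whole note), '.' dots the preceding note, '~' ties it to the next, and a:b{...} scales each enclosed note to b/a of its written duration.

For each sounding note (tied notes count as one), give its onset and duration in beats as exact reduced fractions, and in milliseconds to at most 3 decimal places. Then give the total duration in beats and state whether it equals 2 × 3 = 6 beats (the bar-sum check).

1) 0.0ms=0b +216.086ms=3/7b
2) 216.086ms=3/7b +216.086ms=3/7b
3) 432.173ms=6/7b +216.086ms=3/7b
4) 648.259ms=9/7b +216.086ms=3/7b
5) 864.346ms=12/7b +216.086ms=3/7b
6) 1080.432ms=15/7b +216.086ms=3/7b
7) 1296.519ms=18/7b +972.389ms=27/14b
8) 2268.908ms=9/2b +108.043ms=3/14b
9) 2376.951ms=33/7b +108.043ms=3/14b
10) 2484.994ms=69/14b +108.043ms=3/14b
11) 2593.037ms=36/7b +108.043ms=3/14b
12) 2701.08ms=75/14b +108.043ms=3/14b
13) 2809.124ms=39/7b +108.043ms=3/14b
14) 2917.167ms=81/14b +108.043ms=3/14b
Σ=6b of 6 (119bpm 3/4) — PASS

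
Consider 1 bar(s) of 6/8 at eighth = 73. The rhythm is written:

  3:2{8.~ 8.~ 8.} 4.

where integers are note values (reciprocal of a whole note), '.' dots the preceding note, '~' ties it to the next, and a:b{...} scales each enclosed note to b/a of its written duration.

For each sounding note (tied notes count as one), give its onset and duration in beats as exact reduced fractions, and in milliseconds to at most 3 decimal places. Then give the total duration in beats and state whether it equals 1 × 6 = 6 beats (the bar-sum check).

1) 0.0ms=0b +2465.753ms=3b
2) 2465.753ms=3b +2465.753ms=3b
Σ=6b of 6 (73bpm 6/8) — PASS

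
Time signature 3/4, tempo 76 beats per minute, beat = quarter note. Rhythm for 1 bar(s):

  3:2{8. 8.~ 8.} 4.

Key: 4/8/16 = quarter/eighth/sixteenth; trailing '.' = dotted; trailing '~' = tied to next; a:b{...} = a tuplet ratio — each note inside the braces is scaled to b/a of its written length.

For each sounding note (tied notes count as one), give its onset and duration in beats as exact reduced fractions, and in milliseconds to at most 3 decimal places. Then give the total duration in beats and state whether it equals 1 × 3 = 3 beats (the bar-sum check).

1) 0.0ms=0b +394.737ms=1/2b
2) 394.737ms=1/2b +789.474ms=1b
3) 1184.211ms=3/2b +1184.211ms=3/2b
Σ=3b of 3 (76bpm 3/4) — PASS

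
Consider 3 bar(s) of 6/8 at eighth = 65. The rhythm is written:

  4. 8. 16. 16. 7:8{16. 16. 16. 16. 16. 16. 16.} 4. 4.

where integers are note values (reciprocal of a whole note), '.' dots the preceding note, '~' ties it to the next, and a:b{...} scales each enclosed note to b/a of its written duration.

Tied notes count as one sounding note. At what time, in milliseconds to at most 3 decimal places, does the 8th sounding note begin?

1. 0.0ms @ 0 + 2769.231ms (3)
2. 2769.231ms @ 3 + 1384.615ms (3/2)
3. 4153.846ms @ 9/2 + 692.308ms (3/4)
4. 4846.154ms @ 21/4 + 692.308ms (3/4)
5. 5538.462ms @ 6 + 791.209ms (6/7)
6. 6329.67ms @ 48/7 + 791.209ms (6/7)
7. 7120.879ms @ 54/7 + 791.209ms (6/7)
8. 7912.088ms @ 60/7 + 791.209ms (6/7)
9. 8703.297ms @ 66/7 + 791.209ms (6/7)
10. 9494.505ms @ 72/7 + 791.209ms (6/7)
11. 10285.714ms @ 78/7 + 791.209ms (6/7)
12. 11076.923ms @ 12 + 2769.231ms (3)
13. 13846.154ms @ 15 + 2769.231ms (3)

note 8 onset = 60/7b = 7912.088ms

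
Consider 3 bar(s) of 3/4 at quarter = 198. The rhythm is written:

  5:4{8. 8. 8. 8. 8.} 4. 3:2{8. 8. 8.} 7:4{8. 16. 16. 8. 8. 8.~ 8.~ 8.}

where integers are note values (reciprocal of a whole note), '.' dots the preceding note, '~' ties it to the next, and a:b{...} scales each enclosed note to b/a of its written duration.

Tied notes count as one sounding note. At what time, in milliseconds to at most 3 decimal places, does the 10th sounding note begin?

note 10 onset = 6b = 1818.182ms

1. 0.0ms @ 0 + 181.818ms (3/5)
2. 181.818ms @ 3/5 + 181.818ms (3/5)
3. 363.636ms @ 6/5 + 181.818ms (3/5)
4. 545.455ms @ 9/5 + 181.818ms (3/5)
5. 727.273ms @ 12/5 + 181.818ms (3/5)
6. 909.091ms @ 3 + 454.545ms (3/2)
7. 1363.636ms @ 9/2 + 151.515ms (1/2)
8. 1515.152ms @ 5 + 151.515ms (1/2)
9. 1666.667ms @ 11/2 + 151.515ms (1/2)
10. 1818.182ms @ 6 + 129.87ms (3/7)
11. 1948.052ms @ 45/7 + 64.935ms (3/14)
12. 2012.987ms @ 93/14 + 64.935ms (3/14)
13. 2077.922ms @ 48/7 + 129.87ms (3/7)
14. 2207.792ms @ 51/7 + 129.87ms (3/7)
15. 2337.662ms @ 54/7 + 389.61ms (9/7)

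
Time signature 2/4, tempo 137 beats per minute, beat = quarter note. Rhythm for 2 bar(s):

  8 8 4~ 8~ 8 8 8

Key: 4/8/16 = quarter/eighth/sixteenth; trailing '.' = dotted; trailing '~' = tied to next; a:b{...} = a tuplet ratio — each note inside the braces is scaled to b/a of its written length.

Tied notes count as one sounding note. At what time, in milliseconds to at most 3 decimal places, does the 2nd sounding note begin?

note 2 onset = 1/2b = 218.978ms

1. 0.0ms @ 0 + 218.978ms (1/2)
2. 218.978ms @ 1/2 + 218.978ms (1/2)
3. 437.956ms @ 1 + 875.912ms (2)
4. 1313.869ms @ 3 + 218.978ms (1/2)
5. 1532.847ms @ 7/2 + 218.978ms (1/2)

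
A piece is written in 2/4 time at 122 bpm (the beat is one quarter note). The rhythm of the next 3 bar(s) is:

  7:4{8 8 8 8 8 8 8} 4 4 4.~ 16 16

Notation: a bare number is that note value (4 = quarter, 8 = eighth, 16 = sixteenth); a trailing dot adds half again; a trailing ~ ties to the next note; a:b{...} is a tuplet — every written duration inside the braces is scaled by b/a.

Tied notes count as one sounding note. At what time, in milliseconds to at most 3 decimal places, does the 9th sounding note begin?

note 9 onset = 3b = 1475.41ms

1. 0.0ms @ 0 + 140.515ms (2/7)
2. 140.515ms @ 2/7 + 140.515ms (2/7)
3. 281.03ms @ 4/7 + 140.515ms (2/7)
4. 421.546ms @ 6/7 + 140.515ms (2/7)
5. 562.061ms @ 8/7 + 140.515ms (2/7)
6. 702.576ms @ 10/7 + 140.515ms (2/7)
7. 843.091ms @ 12/7 + 140.515ms (2/7)
8. 983.607ms @ 2 + 491.803ms (1)
9. 1475.41ms @ 3 + 491.803ms (1)
10. 1967.213ms @ 4 + 860.656ms (7/4)
11. 2827.869ms @ 23/4 + 122.951ms (1/4)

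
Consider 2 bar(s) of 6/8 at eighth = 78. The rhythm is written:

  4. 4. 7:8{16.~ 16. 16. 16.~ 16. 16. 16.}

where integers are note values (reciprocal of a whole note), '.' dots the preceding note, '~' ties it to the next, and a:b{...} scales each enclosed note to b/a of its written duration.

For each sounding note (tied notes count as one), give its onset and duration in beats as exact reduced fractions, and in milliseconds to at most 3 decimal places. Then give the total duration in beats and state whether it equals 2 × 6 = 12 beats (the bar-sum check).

1) 0.0ms=0b +2307.692ms=3b
2) 2307.692ms=3b +2307.692ms=3b
3) 4615.385ms=6b +1318.681ms=12/7b
4) 5934.066ms=54/7b +659.341ms=6/7b
5) 6593.407ms=60/7b +1318.681ms=12/7b
6) 7912.088ms=72/7b +659.341ms=6/7b
7) 8571.429ms=78/7b +659.341ms=6/7b
Σ=12b of 12 (78bpm 6/8) — PASS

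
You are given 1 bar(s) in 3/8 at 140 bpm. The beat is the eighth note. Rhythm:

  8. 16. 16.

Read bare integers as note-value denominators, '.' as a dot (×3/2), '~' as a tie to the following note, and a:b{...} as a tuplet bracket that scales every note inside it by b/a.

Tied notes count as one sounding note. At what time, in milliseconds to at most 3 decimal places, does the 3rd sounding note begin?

note 3 onset = 9/4b = 964.286ms

1. 0.0ms @ 0 + 642.857ms (3/2)
2. 642.857ms @ 3/2 + 321.429ms (3/4)
3. 964.286ms @ 9/4 + 321.429ms (3/4)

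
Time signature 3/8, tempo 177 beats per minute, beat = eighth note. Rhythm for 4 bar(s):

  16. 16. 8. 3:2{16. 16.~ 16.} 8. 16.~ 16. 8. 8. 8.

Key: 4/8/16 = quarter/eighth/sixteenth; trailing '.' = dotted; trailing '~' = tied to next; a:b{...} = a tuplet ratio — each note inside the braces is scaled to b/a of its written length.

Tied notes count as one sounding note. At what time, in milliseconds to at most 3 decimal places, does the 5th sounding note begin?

note 5 onset = 7/2b = 1186.441ms

1. 0.0ms @ 0 + 254.237ms (3/4)
2. 254.237ms @ 3/4 + 254.237ms (3/4)
3. 508.475ms @ 3/2 + 508.475ms (3/2)
4. 1016.949ms @ 3 + 169.492ms (1/2)
5. 1186.441ms @ 7/2 + 338.983ms (1)
6. 1525.424ms @ 9/2 + 508.475ms (3/2)
7. 2033.898ms @ 6 + 508.475ms (3/2)
8. 2542.373ms @ 15/2 + 508.475ms (3/2)
9. 3050.847ms @ 9 + 508.475ms (3/2)
10. 3559.322ms @ 21/2 + 508.475ms (3/2)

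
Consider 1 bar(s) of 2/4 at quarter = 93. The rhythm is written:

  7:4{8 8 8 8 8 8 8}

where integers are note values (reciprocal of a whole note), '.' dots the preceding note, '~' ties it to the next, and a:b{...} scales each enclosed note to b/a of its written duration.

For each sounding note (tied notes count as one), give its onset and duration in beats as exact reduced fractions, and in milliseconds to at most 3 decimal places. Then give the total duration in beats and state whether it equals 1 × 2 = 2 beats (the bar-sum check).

1) 0.0ms=0b +184.332ms=2/7b
2) 184.332ms=2/7b +184.332ms=2/7b
3) 368.664ms=4/7b +184.332ms=2/7b
4) 552.995ms=6/7b +184.332ms=2/7b
5) 737.327ms=8/7b +184.332ms=2/7b
6) 921.659ms=10/7b +184.332ms=2/7b
7) 1105.991ms=12/7b +184.332ms=2/7b
Σ=2b of 2 (93bpm 2/4) — PASS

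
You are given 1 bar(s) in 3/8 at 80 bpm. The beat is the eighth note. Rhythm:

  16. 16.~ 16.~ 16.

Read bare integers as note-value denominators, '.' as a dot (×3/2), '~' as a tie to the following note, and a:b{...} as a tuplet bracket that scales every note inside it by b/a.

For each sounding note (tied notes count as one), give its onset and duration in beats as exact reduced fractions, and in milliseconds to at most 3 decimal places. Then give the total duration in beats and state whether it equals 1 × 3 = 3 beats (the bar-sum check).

1) 0.0ms=0b +562.5ms=3/4b
2) 562.5ms=3/4b +1687.5ms=9/4b
Σ=3b of 3 (80bpm 3/8) — PASS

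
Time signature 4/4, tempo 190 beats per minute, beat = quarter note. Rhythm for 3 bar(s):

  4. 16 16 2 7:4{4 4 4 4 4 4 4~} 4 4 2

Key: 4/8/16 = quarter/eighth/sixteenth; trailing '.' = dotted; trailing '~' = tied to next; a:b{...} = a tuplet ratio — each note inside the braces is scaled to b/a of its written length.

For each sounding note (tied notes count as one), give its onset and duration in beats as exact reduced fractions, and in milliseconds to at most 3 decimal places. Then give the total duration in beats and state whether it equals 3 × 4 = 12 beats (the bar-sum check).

1) 0.0ms=0b +473.684ms=3/2b
2) 473.684ms=3/2b +78.947ms=1/4b
3) 552.632ms=7/4b +78.947ms=1/4b
4) 631.579ms=2b +631.579ms=2b
5) 1263.158ms=4b +180.451ms=4/7b
6) 1443.609ms=32/7b +180.451ms=4/7b
7) 1624.06ms=36/7b +180.451ms=4/7b
8) 1804.511ms=40/7b +180.451ms=4/7b
9) 1984.962ms=44/7b +180.451ms=4/7b
10) 2165.414ms=48/7b +180.451ms=4/7b
11) 2345.865ms=52/7b +496.241ms=11/7b
12) 2842.105ms=9b +315.789ms=1b
13) 3157.895ms=10b +631.579ms=2b
Σ=12b of 12 (190bpm 4/4) — PASS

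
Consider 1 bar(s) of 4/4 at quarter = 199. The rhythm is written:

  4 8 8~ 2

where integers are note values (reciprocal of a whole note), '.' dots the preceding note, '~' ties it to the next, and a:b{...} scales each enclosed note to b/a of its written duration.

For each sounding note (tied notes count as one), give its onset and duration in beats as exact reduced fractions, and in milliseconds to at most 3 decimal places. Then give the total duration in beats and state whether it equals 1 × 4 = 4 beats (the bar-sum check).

1) 0.0ms=0b +301.508ms=1b
2) 301.508ms=1b +150.754ms=1/2b
3) 452.261ms=3/2b +753.769ms=5/2b
Σ=4b of 4 (199bpm 4/4) — PASS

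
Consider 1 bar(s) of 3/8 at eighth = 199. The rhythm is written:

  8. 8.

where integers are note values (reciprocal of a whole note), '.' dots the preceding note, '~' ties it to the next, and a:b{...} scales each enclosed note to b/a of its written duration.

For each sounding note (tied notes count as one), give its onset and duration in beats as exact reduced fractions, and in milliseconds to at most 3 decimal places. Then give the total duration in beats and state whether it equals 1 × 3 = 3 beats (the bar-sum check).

1) 0.0ms=0b +452.261ms=3/2b
2) 452.261ms=3/2b +452.261ms=3/2b
Σ=3b of 3 (199bpm 3/8) — PASS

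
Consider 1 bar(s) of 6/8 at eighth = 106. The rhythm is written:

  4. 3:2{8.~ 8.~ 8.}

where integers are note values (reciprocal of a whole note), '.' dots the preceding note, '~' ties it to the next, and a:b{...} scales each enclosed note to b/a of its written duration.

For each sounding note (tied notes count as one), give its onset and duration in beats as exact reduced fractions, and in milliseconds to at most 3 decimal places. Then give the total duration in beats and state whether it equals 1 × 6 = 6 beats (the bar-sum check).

1) 0.0ms=0b +1698.113ms=3b
2) 1698.113ms=3b +1698.113ms=3b
Σ=6b of 6 (106bpm 6/8) — PASS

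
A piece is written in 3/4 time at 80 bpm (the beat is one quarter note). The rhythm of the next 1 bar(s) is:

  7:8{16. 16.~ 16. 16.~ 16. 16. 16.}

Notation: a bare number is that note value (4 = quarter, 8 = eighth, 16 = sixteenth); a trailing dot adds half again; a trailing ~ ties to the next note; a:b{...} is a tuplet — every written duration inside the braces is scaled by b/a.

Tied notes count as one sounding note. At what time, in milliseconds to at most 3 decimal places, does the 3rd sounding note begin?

note 3 onset = 9/7b = 964.286ms

1. 0.0ms @ 0 + 321.429ms (3/7)
2. 321.429ms @ 3/7 + 642.857ms (6/7)
3. 964.286ms @ 9/7 + 642.857ms (6/7)
4. 1607.143ms @ 15/7 + 321.429ms (3/7)
5. 1928.571ms @ 18/7 + 321.429ms (3/7)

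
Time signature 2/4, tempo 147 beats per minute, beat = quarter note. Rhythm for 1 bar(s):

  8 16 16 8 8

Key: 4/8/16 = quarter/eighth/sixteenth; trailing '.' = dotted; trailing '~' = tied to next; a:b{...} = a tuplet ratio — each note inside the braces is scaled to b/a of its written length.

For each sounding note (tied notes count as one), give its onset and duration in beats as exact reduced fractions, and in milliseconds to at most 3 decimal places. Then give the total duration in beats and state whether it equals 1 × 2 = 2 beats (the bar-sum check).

1) 0.0ms=0b +204.082ms=1/2b
2) 204.082ms=1/2b +102.041ms=1/4b
3) 306.122ms=3/4b +102.041ms=1/4b
4) 408.163ms=1b +204.082ms=1/2b
5) 612.245ms=3/2b +204.082ms=1/2b
Σ=2b of 2 (147bpm 2/4) — PASS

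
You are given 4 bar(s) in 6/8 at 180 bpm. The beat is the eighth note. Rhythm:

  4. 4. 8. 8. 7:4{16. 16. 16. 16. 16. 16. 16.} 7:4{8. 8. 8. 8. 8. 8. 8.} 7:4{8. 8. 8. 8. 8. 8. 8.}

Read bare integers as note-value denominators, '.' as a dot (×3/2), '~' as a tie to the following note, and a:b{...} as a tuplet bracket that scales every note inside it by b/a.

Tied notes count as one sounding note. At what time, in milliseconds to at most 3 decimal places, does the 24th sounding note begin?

note 24 onset = 156/7b = 7428.571ms

1. 0.0ms @ 0 + 1000.0ms (3)
2. 1000.0ms @ 3 + 1000.0ms (3)
3. 2000.0ms @ 6 + 500.0ms (3/2)
4. 2500.0ms @ 15/2 + 500.0ms (3/2)
5. 3000.0ms @ 9 + 142.857ms (3/7)
6. 3142.857ms @ 66/7 + 142.857ms (3/7)
7. 3285.714ms @ 69/7 + 142.857ms (3/7)
8. 3428.571ms @ 72/7 + 142.857ms (3/7)
9. 3571.429ms @ 75/7 + 142.857ms (3/7)
10. 3714.286ms @ 78/7 + 142.857ms (3/7)
11. 3857.143ms @ 81/7 + 142.857ms (3/7)
12. 4000.0ms @ 12 + 285.714ms (6/7)
13. 4285.714ms @ 90/7 + 285.714ms (6/7)
14. 4571.429ms @ 96/7 + 285.714ms (6/7)
15. 4857.143ms @ 102/7 + 285.714ms (6/7)
16. 5142.857ms @ 108/7 + 285.714ms (6/7)
17. 5428.571ms @ 114/7 + 285.714ms (6/7)
18. 5714.286ms @ 120/7 + 285.714ms (6/7)
19. 6000.0ms @ 18 + 285.714ms (6/7)
20. 6285.714ms @ 132/7 + 285.714ms (6/7)
21. 6571.429ms @ 138/7 + 285.714ms (6/7)
22. 6857.143ms @ 144/7 + 285.714ms (6/7)
23. 7142.857ms @ 150/7 + 285.714ms (6/7)
24. 7428.571ms @ 156/7 + 285.714ms (6/7)
25. 7714.286ms @ 162/7 + 285.714ms (6/7)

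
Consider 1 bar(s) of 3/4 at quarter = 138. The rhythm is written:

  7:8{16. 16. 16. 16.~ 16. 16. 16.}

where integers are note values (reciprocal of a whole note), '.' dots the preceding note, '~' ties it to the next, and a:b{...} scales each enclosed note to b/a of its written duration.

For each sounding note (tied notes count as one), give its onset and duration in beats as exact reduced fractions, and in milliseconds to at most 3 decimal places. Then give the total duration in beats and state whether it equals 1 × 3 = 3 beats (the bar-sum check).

1) 0.0ms=0b +186.335ms=3/7b
2) 186.335ms=3/7b +186.335ms=3/7b
3) 372.671ms=6/7b +186.335ms=3/7b
4) 559.006ms=9/7b +372.671ms=6/7b
5) 931.677ms=15/7b +186.335ms=3/7b
6) 1118.012ms=18/7b +186.335ms=3/7b
Σ=3b of 3 (138bpm 3/4) — PASS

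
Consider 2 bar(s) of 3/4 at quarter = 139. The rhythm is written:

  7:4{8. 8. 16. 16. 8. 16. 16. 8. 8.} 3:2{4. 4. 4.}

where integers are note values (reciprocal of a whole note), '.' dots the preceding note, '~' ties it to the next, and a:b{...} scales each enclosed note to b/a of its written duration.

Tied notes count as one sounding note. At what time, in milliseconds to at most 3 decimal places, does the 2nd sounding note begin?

1. 0.0ms @ 0 + 184.995ms (3/7)
2. 184.995ms @ 3/7 + 184.995ms (3/7)
3. 369.99ms @ 6/7 + 92.497ms (3/14)
4. 462.487ms @ 15/14 + 92.497ms (3/14)
5. 554.985ms @ 9/7 + 184.995ms (3/7)
6. 739.979ms @ 12/7 + 92.497ms (3/14)
7. 832.477ms @ 27/14 + 92.497ms (3/14)
8. 924.974ms @ 15/7 + 184.995ms (3/7)
9. 1109.969ms @ 18/7 + 184.995ms (3/7)
10. 1294.964ms @ 3 + 431.655ms (1)
11. 1726.619ms @ 4 + 431.655ms (1)
12. 2158.273ms @ 5 + 431.655ms (1)

note 2 onset = 3/7b = 184.995ms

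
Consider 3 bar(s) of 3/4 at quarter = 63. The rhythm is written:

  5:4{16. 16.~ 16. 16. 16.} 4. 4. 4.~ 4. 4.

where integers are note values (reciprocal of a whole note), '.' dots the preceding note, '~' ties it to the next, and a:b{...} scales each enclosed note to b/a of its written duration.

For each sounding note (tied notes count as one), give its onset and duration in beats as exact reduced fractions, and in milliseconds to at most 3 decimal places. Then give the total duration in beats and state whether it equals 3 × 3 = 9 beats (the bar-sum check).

1) 0.0ms=0b +285.714ms=3/10b
2) 285.714ms=3/10b +571.429ms=3/5b
3) 857.143ms=9/10b +285.714ms=3/10b
4) 1142.857ms=6/5b +285.714ms=3/10b
5) 1428.571ms=3/2b +1428.571ms=3/2b
6) 2857.143ms=3b +1428.571ms=3/2b
7) 4285.714ms=9/2b +2857.143ms=3b
8) 7142.857ms=15/2b +1428.571ms=3/2b
Σ=9b of 9 (63bpm 3/4) — PASS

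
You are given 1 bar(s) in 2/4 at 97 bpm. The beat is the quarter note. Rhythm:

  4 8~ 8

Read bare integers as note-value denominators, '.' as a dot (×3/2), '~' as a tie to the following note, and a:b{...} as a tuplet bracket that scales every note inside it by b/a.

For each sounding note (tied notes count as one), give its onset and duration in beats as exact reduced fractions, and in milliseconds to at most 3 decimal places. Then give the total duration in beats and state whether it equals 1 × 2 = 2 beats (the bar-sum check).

1) 0.0ms=0b +618.557ms=1b
2) 618.557ms=1b +618.557ms=1b
Σ=2b of 2 (97bpm 2/4) — PASS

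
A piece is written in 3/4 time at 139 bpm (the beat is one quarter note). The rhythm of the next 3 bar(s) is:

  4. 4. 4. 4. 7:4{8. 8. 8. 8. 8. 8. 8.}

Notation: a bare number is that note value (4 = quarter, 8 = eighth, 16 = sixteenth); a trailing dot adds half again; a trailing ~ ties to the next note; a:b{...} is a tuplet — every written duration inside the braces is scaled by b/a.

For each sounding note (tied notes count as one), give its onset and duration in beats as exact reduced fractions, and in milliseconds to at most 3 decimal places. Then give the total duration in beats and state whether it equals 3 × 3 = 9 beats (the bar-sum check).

1) 0.0ms=0b +647.482ms=3/2b
2) 647.482ms=3/2b +647.482ms=3/2b
3) 1294.964ms=3b +647.482ms=3/2b
4) 1942.446ms=9/2b +647.482ms=3/2b
5) 2589.928ms=6b +184.995ms=3/7b
6) 2774.923ms=45/7b +184.995ms=3/7b
7) 2959.918ms=48/7b +184.995ms=3/7b
8) 3144.913ms=51/7b +184.995ms=3/7b
9) 3329.908ms=54/7b +184.995ms=3/7b
10) 3514.902ms=57/7b +184.995ms=3/7b
11) 3699.897ms=60/7b +184.995ms=3/7b
Σ=9b of 9 (139bpm 3/4) — PASS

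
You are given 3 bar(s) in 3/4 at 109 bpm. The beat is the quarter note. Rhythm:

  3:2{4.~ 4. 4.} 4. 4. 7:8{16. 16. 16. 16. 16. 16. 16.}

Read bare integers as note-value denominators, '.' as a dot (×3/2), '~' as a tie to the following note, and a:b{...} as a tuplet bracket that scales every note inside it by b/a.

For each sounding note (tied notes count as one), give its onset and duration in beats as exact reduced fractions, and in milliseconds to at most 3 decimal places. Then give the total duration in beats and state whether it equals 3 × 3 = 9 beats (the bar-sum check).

1) 0.0ms=0b +1100.917ms=2b
2) 1100.917ms=2b +550.459ms=1b
3) 1651.376ms=3b +825.688ms=3/2b
4) 2477.064ms=9/2b +825.688ms=3/2b
5) 3302.752ms=6b +235.911ms=3/7b
6) 3538.663ms=45/7b +235.911ms=3/7b
7) 3774.574ms=48/7b +235.911ms=3/7b
8) 4010.485ms=51/7b +235.911ms=3/7b
9) 4246.396ms=54/7b +235.911ms=3/7b
10) 4482.307ms=57/7b +235.911ms=3/7b
11) 4718.218ms=60/7b +235.911ms=3/7b
Σ=9b of 9 (109bpm 3/4) — PASS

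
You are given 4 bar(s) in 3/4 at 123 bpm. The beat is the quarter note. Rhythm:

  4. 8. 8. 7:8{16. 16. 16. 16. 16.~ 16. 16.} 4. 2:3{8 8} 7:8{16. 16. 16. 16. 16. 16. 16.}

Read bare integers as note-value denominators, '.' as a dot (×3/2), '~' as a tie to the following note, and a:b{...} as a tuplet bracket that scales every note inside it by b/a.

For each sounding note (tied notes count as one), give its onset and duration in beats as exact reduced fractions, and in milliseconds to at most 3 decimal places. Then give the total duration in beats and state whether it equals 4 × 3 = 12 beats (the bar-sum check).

1) 0.0ms=0b +731.707ms=3/2b
2) 731.707ms=3/2b +365.854ms=3/4b
3) 1097.561ms=9/4b +365.854ms=3/4b
4) 1463.415ms=3b +209.059ms=3/7b
5) 1672.474ms=24/7b +209.059ms=3/7b
6) 1881.533ms=27/7b +209.059ms=3/7b
7) 2090.592ms=30/7b +209.059ms=3/7b
8) 2299.652ms=33/7b +418.118ms=6/7b
9) 2717.77ms=39/7b +209.059ms=3/7b
10) 2926.829ms=6b +731.707ms=3/2b
11) 3658.537ms=15/2b +365.854ms=3/4b
12) 4024.39ms=33/4b +365.854ms=3/4b
13) 4390.244ms=9b +209.059ms=3/7b
14) 4599.303ms=66/7b +209.059ms=3/7b
15) 4808.362ms=69/7b +209.059ms=3/7b
16) 5017.422ms=72/7b +209.059ms=3/7b
17) 5226.481ms=75/7b +209.059ms=3/7b
18) 5435.54ms=78/7b +209.059ms=3/7b
19) 5644.599ms=81/7b +209.059ms=3/7b
Σ=12b of 12 (123bpm 3/4) — PASS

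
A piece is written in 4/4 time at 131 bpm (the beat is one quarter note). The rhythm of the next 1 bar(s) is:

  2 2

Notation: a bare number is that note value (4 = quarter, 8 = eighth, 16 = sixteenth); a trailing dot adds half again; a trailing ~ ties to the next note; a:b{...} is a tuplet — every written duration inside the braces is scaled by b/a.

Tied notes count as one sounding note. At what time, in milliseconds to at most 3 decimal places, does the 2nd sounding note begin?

note 2 onset = 2b = 916.031ms

1. 0.0ms @ 0 + 916.031ms (2)
2. 916.031ms @ 2 + 916.031ms (2)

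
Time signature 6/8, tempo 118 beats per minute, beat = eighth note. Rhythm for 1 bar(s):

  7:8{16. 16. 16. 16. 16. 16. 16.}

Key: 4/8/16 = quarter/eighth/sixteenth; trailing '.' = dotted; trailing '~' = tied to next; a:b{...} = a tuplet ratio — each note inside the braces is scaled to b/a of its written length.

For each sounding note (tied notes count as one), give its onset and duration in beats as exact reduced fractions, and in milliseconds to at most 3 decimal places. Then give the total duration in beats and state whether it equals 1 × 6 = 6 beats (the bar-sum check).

1) 0.0ms=0b +435.835ms=6/7b
2) 435.835ms=6/7b +435.835ms=6/7b
3) 871.671ms=12/7b +435.835ms=6/7b
4) 1307.506ms=18/7b +435.835ms=6/7b
5) 1743.341ms=24/7b +435.835ms=6/7b
6) 2179.177ms=30/7b +435.835ms=6/7b
7) 2615.012ms=36/7b +435.835ms=6/7b
Σ=6b of 6 (118bpm 6/8) — PASS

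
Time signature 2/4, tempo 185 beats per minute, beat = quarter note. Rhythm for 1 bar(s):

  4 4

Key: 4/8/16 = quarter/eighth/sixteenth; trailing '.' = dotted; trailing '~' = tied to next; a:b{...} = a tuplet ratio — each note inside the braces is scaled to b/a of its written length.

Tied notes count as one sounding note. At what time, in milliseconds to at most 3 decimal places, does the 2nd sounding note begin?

1. 0.0ms @ 0 + 324.324ms (1)
2. 324.324ms @ 1 + 324.324ms (1)

note 2 onset = 1b = 324.324ms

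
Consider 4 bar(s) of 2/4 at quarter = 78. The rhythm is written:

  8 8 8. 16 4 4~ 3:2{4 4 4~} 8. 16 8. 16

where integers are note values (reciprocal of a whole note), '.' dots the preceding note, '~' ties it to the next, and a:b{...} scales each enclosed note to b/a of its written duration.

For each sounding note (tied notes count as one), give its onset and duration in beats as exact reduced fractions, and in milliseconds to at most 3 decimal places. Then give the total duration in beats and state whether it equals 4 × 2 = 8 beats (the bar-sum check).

1) 0.0ms=0b +384.615ms=1/2b
2) 384.615ms=1/2b +384.615ms=1/2b
3) 769.231ms=1b +576.923ms=3/4b
4) 1346.154ms=7/4b +192.308ms=1/4b
5) 1538.462ms=2b +769.231ms=1b
6) 2307.692ms=3b +1282.051ms=5/3b
7) 3589.744ms=14/3b +512.821ms=2/3b
8) 4102.564ms=16/3b +1089.744ms=17/12b
9) 5192.308ms=27/4b +192.308ms=1/4b
10) 5384.615ms=7b +576.923ms=3/4b
11) 5961.538ms=31/4b +192.308ms=1/4b
Σ=8b of 8 (78bpm 2/4) — PASS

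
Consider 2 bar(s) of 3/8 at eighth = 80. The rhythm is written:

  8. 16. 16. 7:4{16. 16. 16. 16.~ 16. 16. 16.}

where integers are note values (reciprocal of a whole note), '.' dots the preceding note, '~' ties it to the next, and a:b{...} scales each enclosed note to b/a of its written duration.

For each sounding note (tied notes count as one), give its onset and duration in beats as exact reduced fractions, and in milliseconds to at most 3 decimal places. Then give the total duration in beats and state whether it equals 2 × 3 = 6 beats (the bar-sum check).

1) 0.0ms=0b +1125.0ms=3/2b
2) 1125.0ms=3/2b +562.5ms=3/4b
3) 1687.5ms=9/4b +562.5ms=3/4b
4) 2250.0ms=3b +321.429ms=3/7b
5) 2571.429ms=24/7b +321.429ms=3/7b
6) 2892.857ms=27/7b +321.429ms=3/7b
7) 3214.286ms=30/7b +642.857ms=6/7b
8) 3857.143ms=36/7b +321.429ms=3/7b
9) 4178.571ms=39/7b +321.429ms=3/7b
Σ=6b of 6 (80bpm 3/8) — PASS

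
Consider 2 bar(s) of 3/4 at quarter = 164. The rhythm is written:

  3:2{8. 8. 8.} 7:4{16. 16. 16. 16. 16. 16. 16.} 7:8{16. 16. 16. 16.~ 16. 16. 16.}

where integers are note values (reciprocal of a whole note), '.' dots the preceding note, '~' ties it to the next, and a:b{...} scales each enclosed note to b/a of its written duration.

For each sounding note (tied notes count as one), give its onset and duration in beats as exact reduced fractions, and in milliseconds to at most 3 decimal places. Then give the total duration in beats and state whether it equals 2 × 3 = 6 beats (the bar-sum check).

1) 0.0ms=0b +182.927ms=1/2b
2) 182.927ms=1/2b +182.927ms=1/2b
3) 365.854ms=1b +182.927ms=1/2b
4) 548.78ms=3/2b +78.397ms=3/14b
5) 627.178ms=12/7b +78.397ms=3/14b
6) 705.575ms=27/14b +78.397ms=3/14b
7) 783.972ms=15/7b +78.397ms=3/14b
8) 862.369ms=33/14b +78.397ms=3/14b
9) 940.767ms=18/7b +78.397ms=3/14b
10) 1019.164ms=39/14b +78.397ms=3/14b
11) 1097.561ms=3b +156.794ms=3/7b
12) 1254.355ms=24/7b +156.794ms=3/7b
13) 1411.15ms=27/7b +156.794ms=3/7b
14) 1567.944ms=30/7b +313.589ms=6/7b
15) 1881.533ms=36/7b +156.794ms=3/7b
16) 2038.328ms=39/7b +156.794ms=3/7b
Σ=6b of 6 (164bpm 3/4) — PASS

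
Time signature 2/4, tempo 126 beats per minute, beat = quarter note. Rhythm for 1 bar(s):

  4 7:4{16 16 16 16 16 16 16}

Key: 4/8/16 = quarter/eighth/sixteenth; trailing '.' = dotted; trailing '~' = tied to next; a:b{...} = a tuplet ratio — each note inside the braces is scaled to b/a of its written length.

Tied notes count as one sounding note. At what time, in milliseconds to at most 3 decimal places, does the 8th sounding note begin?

1. 0.0ms @ 0 + 476.19ms (1)
2. 476.19ms @ 1 + 68.027ms (1/7)
3. 544.218ms @ 8/7 + 68.027ms (1/7)
4. 612.245ms @ 9/7 + 68.027ms (1/7)
5. 680.272ms @ 10/7 + 68.027ms (1/7)
6. 748.299ms @ 11/7 + 68.027ms (1/7)
7. 816.327ms @ 12/7 + 68.027ms (1/7)
8. 884.354ms @ 13/7 + 68.027ms (1/7)

note 8 onset = 13/7b = 884.354ms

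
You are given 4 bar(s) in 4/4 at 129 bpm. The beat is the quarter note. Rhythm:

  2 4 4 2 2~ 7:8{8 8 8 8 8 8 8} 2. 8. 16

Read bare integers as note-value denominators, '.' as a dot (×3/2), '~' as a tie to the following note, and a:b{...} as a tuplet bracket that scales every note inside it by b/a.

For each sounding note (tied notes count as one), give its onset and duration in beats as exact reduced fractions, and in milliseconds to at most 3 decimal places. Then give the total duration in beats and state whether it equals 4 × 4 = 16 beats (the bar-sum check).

1) 0.0ms=0b +930.233ms=2b
2) 930.233ms=2b +465.116ms=1b
3) 1395.349ms=3b +465.116ms=1b
4) 1860.465ms=4b +930.233ms=2b
5) 2790.698ms=6b +1196.013ms=18/7b
6) 3986.711ms=60/7b +265.781ms=4/7b
7) 4252.492ms=64/7b +265.781ms=4/7b
8) 4518.272ms=68/7b +265.781ms=4/7b
9) 4784.053ms=72/7b +265.781ms=4/7b
10) 5049.834ms=76/7b +265.781ms=4/7b
11) 5315.615ms=80/7b +265.781ms=4/7b
12) 5581.395ms=12b +1395.349ms=3b
13) 6976.744ms=15b +348.837ms=3/4b
14) 7325.581ms=63/4b +116.279ms=1/4b
Σ=16b of 16 (129bpm 4/4) — PASS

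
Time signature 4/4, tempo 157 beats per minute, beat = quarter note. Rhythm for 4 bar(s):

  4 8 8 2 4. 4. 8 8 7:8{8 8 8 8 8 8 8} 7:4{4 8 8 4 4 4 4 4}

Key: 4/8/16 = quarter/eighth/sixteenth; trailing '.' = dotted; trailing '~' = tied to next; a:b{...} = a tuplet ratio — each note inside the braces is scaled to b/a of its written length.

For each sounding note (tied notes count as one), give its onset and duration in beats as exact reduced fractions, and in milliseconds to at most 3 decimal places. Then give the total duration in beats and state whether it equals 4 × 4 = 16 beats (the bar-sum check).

1) 0.0ms=0b +382.166ms=1b
2) 382.166ms=1b +191.083ms=1/2b
3) 573.248ms=3/2b +191.083ms=1/2b
4) 764.331ms=2b +764.331ms=2b
5) 1528.662ms=4b +573.248ms=3/2b
6) 2101.911ms=11/2b +573.248ms=3/2b
7) 2675.159ms=7b +191.083ms=1/2b
8) 2866.242ms=15/2b +191.083ms=1/2b
9) 3057.325ms=8b +218.38ms=4/7b
10) 3275.705ms=60/7b +218.38ms=4/7b
11) 3494.086ms=64/7b +218.38ms=4/7b
12) 3712.466ms=68/7b +218.38ms=4/7b
13) 3930.846ms=72/7b +218.38ms=4/7b
14) 4149.227ms=76/7b +218.38ms=4/7b
15) 4367.607ms=80/7b +218.38ms=4/7b
16) 4585.987ms=12b +218.38ms=4/7b
17) 4804.368ms=88/7b +109.19ms=2/7b
18) 4913.558ms=90/7b +109.19ms=2/7b
19) 5022.748ms=92/7b +218.38ms=4/7b
20) 5241.128ms=96/7b +218.38ms=4/7b
21) 5459.509ms=100/7b +218.38ms=4/7b
22) 5677.889ms=104/7b +218.38ms=4/7b
23) 5896.269ms=108/7b +218.38ms=4/7b
Σ=16b of 16 (157bpm 4/4) — PASS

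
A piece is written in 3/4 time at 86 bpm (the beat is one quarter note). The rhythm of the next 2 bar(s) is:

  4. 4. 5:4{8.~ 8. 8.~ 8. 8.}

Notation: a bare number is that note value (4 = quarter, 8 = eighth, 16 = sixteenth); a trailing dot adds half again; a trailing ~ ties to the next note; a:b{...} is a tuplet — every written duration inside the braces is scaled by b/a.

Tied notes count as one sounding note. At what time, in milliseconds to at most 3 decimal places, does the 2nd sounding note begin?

note 2 onset = 3/2b = 1046.512ms

1. 0.0ms @ 0 + 1046.512ms (3/2)
2. 1046.512ms @ 3/2 + 1046.512ms (3/2)
3. 2093.023ms @ 3 + 837.209ms (6/5)
4. 2930.233ms @ 21/5 + 837.209ms (6/5)
5. 3767.442ms @ 27/5 + 418.605ms (3/5)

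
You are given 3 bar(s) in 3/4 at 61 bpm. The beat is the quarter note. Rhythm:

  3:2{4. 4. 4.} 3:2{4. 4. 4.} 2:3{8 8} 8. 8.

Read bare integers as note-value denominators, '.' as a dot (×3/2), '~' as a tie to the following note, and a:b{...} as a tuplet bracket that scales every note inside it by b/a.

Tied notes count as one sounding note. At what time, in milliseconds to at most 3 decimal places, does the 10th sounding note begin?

note 10 onset = 33/4b = 8114.754ms

1. 0.0ms @ 0 + 983.607ms (1)
2. 983.607ms @ 1 + 983.607ms (1)
3. 1967.213ms @ 2 + 983.607ms (1)
4. 2950.82ms @ 3 + 983.607ms (1)
5. 3934.426ms @ 4 + 983.607ms (1)
6. 4918.033ms @ 5 + 983.607ms (1)
7. 5901.639ms @ 6 + 737.705ms (3/4)
8. 6639.344ms @ 27/4 + 737.705ms (3/4)
9. 7377.049ms @ 15/2 + 737.705ms (3/4)
10. 8114.754ms @ 33/4 + 737.705ms (3/4)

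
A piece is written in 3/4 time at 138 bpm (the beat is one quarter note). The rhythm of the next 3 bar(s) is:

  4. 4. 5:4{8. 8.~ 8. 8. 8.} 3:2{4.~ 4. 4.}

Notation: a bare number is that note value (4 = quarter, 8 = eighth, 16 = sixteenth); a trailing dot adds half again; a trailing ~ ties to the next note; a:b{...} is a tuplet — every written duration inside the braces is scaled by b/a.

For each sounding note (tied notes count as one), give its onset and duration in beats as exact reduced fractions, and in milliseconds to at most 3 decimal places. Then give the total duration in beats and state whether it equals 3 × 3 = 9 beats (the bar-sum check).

1) 0.0ms=0b +652.174ms=3/2b
2) 652.174ms=3/2b +652.174ms=3/2b
3) 1304.348ms=3b +260.87ms=3/5b
4) 1565.217ms=18/5b +521.739ms=6/5b
5) 2086.957ms=24/5b +260.87ms=3/5b
6) 2347.826ms=27/5b +260.87ms=3/5b
7) 2608.696ms=6b +869.565ms=2b
8) 3478.261ms=8b +434.783ms=1b
Σ=9b of 9 (138bpm 3/4) — PASS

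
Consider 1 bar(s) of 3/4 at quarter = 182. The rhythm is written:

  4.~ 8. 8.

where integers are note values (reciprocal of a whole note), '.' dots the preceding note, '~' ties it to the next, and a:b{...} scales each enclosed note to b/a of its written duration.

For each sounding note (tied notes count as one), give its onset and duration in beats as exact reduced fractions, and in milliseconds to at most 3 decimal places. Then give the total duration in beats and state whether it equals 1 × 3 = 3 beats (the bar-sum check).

1) 0.0ms=0b +741.758ms=9/4b
2) 741.758ms=9/4b +247.253ms=3/4b
Σ=3b of 3 (182bpm 3/4) — PASS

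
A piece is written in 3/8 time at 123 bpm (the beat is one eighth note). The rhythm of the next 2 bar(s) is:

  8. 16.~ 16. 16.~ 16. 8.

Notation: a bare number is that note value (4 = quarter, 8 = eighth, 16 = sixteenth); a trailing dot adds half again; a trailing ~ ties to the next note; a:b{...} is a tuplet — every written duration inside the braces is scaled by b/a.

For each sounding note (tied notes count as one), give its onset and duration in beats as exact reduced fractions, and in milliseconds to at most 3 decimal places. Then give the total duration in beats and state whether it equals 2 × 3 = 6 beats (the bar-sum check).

1) 0.0ms=0b +731.707ms=3/2b
2) 731.707ms=3/2b +731.707ms=3/2b
3) 1463.415ms=3b +731.707ms=3/2b
4) 2195.122ms=9/2b +731.707ms=3/2b
Σ=6b of 6 (123bpm 3/8) — PASS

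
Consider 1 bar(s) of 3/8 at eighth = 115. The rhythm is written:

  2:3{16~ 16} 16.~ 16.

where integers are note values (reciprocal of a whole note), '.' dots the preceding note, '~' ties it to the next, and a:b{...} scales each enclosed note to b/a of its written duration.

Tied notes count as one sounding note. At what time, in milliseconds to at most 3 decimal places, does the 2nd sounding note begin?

1. 0.0ms @ 0 + 782.609ms (3/2)
2. 782.609ms @ 3/2 + 782.609ms (3/2)

note 2 onset = 3/2b = 782.609ms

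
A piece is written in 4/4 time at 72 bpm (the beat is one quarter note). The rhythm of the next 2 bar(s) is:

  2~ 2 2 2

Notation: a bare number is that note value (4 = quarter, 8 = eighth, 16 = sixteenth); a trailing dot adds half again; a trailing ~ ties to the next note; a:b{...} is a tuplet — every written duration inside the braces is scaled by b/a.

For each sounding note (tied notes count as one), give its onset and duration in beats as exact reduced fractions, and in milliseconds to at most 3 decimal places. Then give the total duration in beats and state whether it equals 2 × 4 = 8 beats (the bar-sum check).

1) 0.0ms=0b +3333.333ms=4b
2) 3333.333ms=4b +1666.667ms=2b
3) 5000.0ms=6b +1666.667ms=2b
Σ=8b of 8 (72bpm 4/4) — PASS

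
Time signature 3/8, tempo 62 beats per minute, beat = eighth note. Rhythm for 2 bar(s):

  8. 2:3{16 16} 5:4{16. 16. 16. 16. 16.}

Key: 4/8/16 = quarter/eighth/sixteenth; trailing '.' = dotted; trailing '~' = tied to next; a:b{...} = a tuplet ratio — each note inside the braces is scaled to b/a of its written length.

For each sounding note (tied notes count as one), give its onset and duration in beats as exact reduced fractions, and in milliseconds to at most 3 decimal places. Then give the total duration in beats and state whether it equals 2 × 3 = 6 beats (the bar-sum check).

1) 0.0ms=0b +1451.613ms=3/2b
2) 1451.613ms=3/2b +725.806ms=3/4b
3) 2177.419ms=9/4b +725.806ms=3/4b
4) 2903.226ms=3b +580.645ms=3/5b
5) 3483.871ms=18/5b +580.645ms=3/5b
6) 4064.516ms=21/5b +580.645ms=3/5b
7) 4645.161ms=24/5b +580.645ms=3/5b
8) 5225.806ms=27/5b +580.645ms=3/5b
Σ=6b of 6 (62bpm 3/8) — PASS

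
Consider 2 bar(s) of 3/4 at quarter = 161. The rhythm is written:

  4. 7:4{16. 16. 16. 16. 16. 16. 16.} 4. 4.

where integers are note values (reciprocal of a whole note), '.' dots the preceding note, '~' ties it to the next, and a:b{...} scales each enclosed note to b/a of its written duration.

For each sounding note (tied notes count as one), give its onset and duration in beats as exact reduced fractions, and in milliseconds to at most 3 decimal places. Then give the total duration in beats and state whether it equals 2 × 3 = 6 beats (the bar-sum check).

1) 0.0ms=0b +559.006ms=3/2b
2) 559.006ms=3/2b +79.858ms=3/14b
3) 638.864ms=12/7b +79.858ms=3/14b
4) 718.722ms=27/14b +79.858ms=3/14b
5) 798.58ms=15/7b +79.858ms=3/14b
6) 878.438ms=33/14b +79.858ms=3/14b
7) 958.296ms=18/7b +79.858ms=3/14b
8) 1038.154ms=39/14b +79.858ms=3/14b
9) 1118.012ms=3b +559.006ms=3/2b
10) 1677.019ms=9/2b +559.006ms=3/2b
Σ=6b of 6 (161bpm 3/4) — PASS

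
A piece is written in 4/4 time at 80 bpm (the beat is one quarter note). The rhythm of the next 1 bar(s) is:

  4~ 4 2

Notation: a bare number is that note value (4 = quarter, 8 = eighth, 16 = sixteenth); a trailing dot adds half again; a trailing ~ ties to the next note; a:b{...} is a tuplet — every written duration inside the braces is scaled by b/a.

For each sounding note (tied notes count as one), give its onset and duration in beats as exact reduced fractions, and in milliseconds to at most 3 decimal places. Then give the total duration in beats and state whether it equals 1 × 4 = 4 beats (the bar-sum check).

1) 0.0ms=0b +1500.0ms=2b
2) 1500.0ms=2b +1500.0ms=2b
Σ=4b of 4 (80bpm 4/4) — PASS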